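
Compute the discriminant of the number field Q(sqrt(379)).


For K = Q(sqrt(d)) with d squarefree: disc(K) = d if d = 1 mod 4, and disc(K) = 4d if d = 2 or 3 mod 4.
Here d = 379, and d mod 4 = 3.
d = 3 mod 4, not 1 (O_K = Z[sqrt(d)]), so disc(K) = 4d = 4 * (379) = 1516

1516


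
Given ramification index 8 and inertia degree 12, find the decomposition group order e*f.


|D_P| = e * f
= 8 * 12
= 96

96


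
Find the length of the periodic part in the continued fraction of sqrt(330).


Run the CF algorithm for sqrt(330).
a_0 = floor(sqrt(330)) = 18; set m_0=0, q_0=1.
Recurrence: m' = q*a - m,  q' = (d - m'^2)/q,  a' = floor((a_0 + m')/q').
  step 1: m=18, q=6, a=6
  step 2: m=18, q=1, a=36
a_2 = 2*a_0 = 36, so the period closes here.
sqrt(330) = [18; 6, 36]
Period length = 2

2


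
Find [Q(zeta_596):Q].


The degree equals Euler's totient phi(596).
596 = 2^2 * 149
phi(596) = 296

296


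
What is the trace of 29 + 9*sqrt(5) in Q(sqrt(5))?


Tr(a + b*sqrt(d)) = (a + b*sqrt(d)) + (a - b*sqrt(d)) = 2a
= 2 * (29)
= 58

58


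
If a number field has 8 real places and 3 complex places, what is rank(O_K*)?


By Dirichlet's unit theorem:
rank = r1 + r2 - 1
= 8 + 3 - 1
= 10

10


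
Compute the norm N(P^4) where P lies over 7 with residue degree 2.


N(P^a) = p^(a*f)
= 7^(4*2)
= 7^8
= 5764801

5764801


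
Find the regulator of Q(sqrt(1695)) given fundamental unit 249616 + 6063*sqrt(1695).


epsilon = 249616 + 6063*sqrt(1695)
= 499232.0000
R = ln(499232.0000)
= 13.1208

13.1208


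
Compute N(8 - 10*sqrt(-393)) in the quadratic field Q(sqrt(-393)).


N(a + b*sqrt(d)) = a^2 - d*b^2
= (8)^2 - (-393)*(-10)^2
= 64 + 39300
= 39364

39364


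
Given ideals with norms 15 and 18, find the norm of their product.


N(IJ) = N(I) * N(J)
= 15 * 18
= 270

270


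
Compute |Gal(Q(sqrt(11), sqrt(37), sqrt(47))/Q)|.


The 3 square roots of distinct primes are multiplicatively independent over Q,
so [K:Q] = 2^3 and Gal(K/Q) is isomorphic to (Z/2Z)^3.
|Gal| = 2^3 = 8

8


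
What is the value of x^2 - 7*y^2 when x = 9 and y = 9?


x^2 - d*y^2
= 9^2 - 7*9^2
= 81 - 567
= -486

-486


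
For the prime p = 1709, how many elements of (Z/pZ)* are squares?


For prime p, the number of non-zero quadratic residues is (p-1)/2.
= (1709-1)/2
= 854

854


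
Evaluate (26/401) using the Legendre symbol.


p = 401 is prime, so compute (26/401) with the reciprocity algorithm (Jacobi-symbol steps: pull out 2s via (2/n), flip via reciprocity, reduce):
  pull out 2: (2/401) = +1  (since 401 mod 8 = 1)
  reciprocity: (13/401) -> +(401/13)
  reduce: (11/13)
  reciprocity: (11/13) -> +(13/11)
  reduce: (2/11)
  pull out 2: (2/11) = -1  (since 11 mod 8 = 3)
  (1/11) = 1
Product of signs = -1
(26/401) = -1

-1


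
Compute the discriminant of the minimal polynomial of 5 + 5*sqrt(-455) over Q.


The element 5 + 5*sqrt(-455) has minimal polynomial:
x^2 - 10*x + 11400
Discriminant = (-10)^2 - 4*(11400)
= 100 - 45600
= -45500

-45500


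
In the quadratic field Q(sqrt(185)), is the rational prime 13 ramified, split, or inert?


K = Q(sqrt(185)). Since d mod 4 = 1, disc(K) = 185.
Check p | disc: 185 mod 13 = 3.
p does not divide disc. Compute Legendre symbol (d/p):
3^((13-1)/2) mod 13 = 1
(d/p) = 1, so p splits: (p) = P*P' with e=1, f=1, g=2.
Therefore p is split.

split


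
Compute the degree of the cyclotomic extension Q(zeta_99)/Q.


The degree equals Euler's totient phi(99).
99 = 3^2 * 11
phi(99) = 60

60


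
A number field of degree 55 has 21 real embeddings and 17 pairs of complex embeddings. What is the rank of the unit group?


By Dirichlet's unit theorem:
rank = r1 + r2 - 1
= 21 + 17 - 1
= 37

37


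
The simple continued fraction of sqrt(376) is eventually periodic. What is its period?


Run the CF algorithm for sqrt(376).
a_0 = floor(sqrt(376)) = 19; set m_0=0, q_0=1.
Recurrence: m' = q*a - m,  q' = (d - m'^2)/q,  a' = floor((a_0 + m')/q').
  step 1: m=19, q=15, a=2
  step 2: m=11, q=17, a=1
  step 3: m=6, q=20, a=1
  step 4: m=14, q=9, a=3
  step 5: m=13, q=23, a=1
  step 6: m=10, q=12, a=2
  step 7: m=14, q=15, a=2
  step 8: m=16, q=8, a=4
  step 9: m=16, q=15, a=2
  step 10: m=14, q=12, a=2
  step 11: m=10, q=23, a=1
  step 12: m=13, q=9, a=3
  step 13: m=14, q=20, a=1
  step 14: m=6, q=17, a=1
  step 15: m=11, q=15, a=2
  step 16: m=19, q=1, a=38
a_16 = 2*a_0 = 38, so the period closes here.
sqrt(376) = [19; 2, 1, 1, 3, 1, 2, 2, 4, 2, 2, 1, 3, 1, 1, 2, 38]
Period length = 16

16


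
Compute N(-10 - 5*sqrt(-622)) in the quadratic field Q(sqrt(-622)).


N(a + b*sqrt(d)) = a^2 - d*b^2
= (-10)^2 - (-622)*(-5)^2
= 100 + 15550
= 15650

15650


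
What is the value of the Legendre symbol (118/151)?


p = 151 is prime, so compute (118/151) with the reciprocity algorithm (Jacobi-symbol steps: pull out 2s via (2/n), flip via reciprocity, reduce):
  pull out 2: (2/151) = +1  (since 151 mod 8 = 7)
  reciprocity: (59/151) -> -(151/59)
  reduce: (33/59)
  reciprocity: (33/59) -> +(59/33)
  reduce: (26/33)
  pull out 2: (2/33) = +1  (since 33 mod 8 = 1)
  reciprocity: (13/33) -> +(33/13)
  reduce: (7/13)
  reciprocity: (7/13) -> +(13/7)
  reduce: (6/7)
  pull out 2: (2/7) = +1  (since 7 mod 8 = 7)
  reciprocity: (3/7) -> -(7/3)
  reduce: (1/3)
  (1/3) = 1
Product of signs = 1
(118/151) = 1

1


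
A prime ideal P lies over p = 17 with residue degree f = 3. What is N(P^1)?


N(P^a) = p^(a*f)
= 17^(1*3)
= 17^3
= 4913

4913


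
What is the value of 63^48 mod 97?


p = 97 is prime and the exponent is (p-1)/2 = 48, so by Euler's criterion 63^48 = (63/97) = +1 or -1 mod 97.
Compute by square-and-multiply:
  48 = 32 + 16 (binary 110000)
  Repeated squaring mod 97: 63^1 = 63, 63^2 = 89, 63^4 = 64, 63^8 = 22, 63^16 = 96, 63^32 = 1
  63^48 = 63^32 * 63^16 = 1 * 96 mod 97
    1 * 96 = 96 = 96 mod 97
  63^48 = 96 mod 97
Result 96 = p - 1 = -1 mod 97: 63 is a quadratic non-residue mod 97. As a residue in [0, p-1] the value is 96.
63^48 mod 97 = 96

96


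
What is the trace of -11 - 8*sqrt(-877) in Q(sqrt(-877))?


Tr(a + b*sqrt(d)) = (a + b*sqrt(d)) + (a - b*sqrt(d)) = 2a
= 2 * (-11)
= -22

-22


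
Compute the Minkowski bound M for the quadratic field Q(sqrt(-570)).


d = -570, d mod 4 = 2, so disc(K) = 4d = -2280; |disc(K)| = 2280
Imaginary quadratic field, so n = 2, s = r2 = 1, r1 = 0
M = (n!/n^n) * (4/pi)^s * sqrt(|disc(K)|) = (2!/2^2) * (4/pi)^1 * sqrt(2280)
= 0.5 * 1.273240 * 47.749346
= 30.3982

30.3982


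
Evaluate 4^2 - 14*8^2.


x^2 - d*y^2
= 4^2 - 14*8^2
= 16 - 896
= -880

-880


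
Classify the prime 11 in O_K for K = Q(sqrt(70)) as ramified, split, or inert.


K = Q(sqrt(70)). Since d mod 4 = 2, disc(K) = 280.
Check p | disc: 280 mod 11 = 5.
p does not divide disc. Compute Legendre symbol (d/p):
4^((11-1)/2) mod 11 = 1
(d/p) = 1, so p splits: (p) = P*P' with e=1, f=1, g=2.
Therefore p is split.

split


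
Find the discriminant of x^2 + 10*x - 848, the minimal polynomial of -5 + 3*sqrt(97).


The element -5 + 3*sqrt(97) has minimal polynomial:
x^2 + 10*x - 848
Discriminant = (10)^2 - 4*(-848)
= 100 + 3392
= 3492

3492


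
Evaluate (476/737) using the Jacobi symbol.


Compute (476/737) via quadratic reciprocity:
  pull out 2: (2/737) = +1  (since 737 mod 8 = 1)
  pull out 2: (2/737) = +1  (since 737 mod 8 = 1)
  reciprocity: (119/737) -> +(737/119)
  reduce: (23/119)
  reciprocity: (23/119) -> -(119/23)
  reduce: (4/23)
  pull out 2: (2/23) = +1  (since 23 mod 8 = 7)
  pull out 2: (2/23) = +1  (since 23 mod 8 = 7)
  (1/23) = 1
Product of signs = -1

-1


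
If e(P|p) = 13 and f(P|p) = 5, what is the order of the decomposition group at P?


|D_P| = e * f
= 13 * 5
= 65

65


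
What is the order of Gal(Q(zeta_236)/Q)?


|Gal(Q(zeta_236)/Q)| = phi(236)
= 116

116


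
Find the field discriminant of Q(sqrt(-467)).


For K = Q(sqrt(d)) with d squarefree: disc(K) = d if d = 1 mod 4, and disc(K) = 4d if d = 2 or 3 mod 4.
Here d = -467, and d mod 4 = 1.
d = 1 mod 4 (O_K = Z[(1+sqrt(d))/2]), so disc(K) = d = -467

-467


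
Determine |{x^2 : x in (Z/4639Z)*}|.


For prime p, the number of non-zero quadratic residues is (p-1)/2.
= (4639-1)/2
= 2319

2319


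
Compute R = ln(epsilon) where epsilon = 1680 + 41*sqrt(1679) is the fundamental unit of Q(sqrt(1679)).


epsilon = 1680 + 41*sqrt(1679)
= 3359.9997
R = ln(3359.9997)
= 8.1197

8.1197


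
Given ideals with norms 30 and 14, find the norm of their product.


N(IJ) = N(I) * N(J)
= 30 * 14
= 420

420


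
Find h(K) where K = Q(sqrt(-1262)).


K = Q(sqrt(-1262)). d mod 4 = 2, so D = disc(K) = 4d = -5048
h(K) equals the number of primitive reduced positive-definite forms (a, b, c) = a*x^2 + b*x*y + c*y^2 with b^2 - 4ac = D,
where reduced means |b| <= a <= c, with b >= 0 whenever |b| = a or a = c, and primitive means gcd(a, b, c) = 1.
Reduced forces 3a^2 <= |D| = 5048, so 1 <= a <= 41; b must have the parity of D, and c = (b^2 - D)/(4a) must be an integer >= a.
Enumerate a = 1..41, b in [-a, a]:
  a=1: (1, 0, 1262)  [1]
  a=2: (2, 0, 631)  [1]
  a=3: (3, -2, 421), (3, 2, 421)  [2]
  a=4..5: none
  a=6: (6, -4, 211), (6, 4, 211)  [2]
  a=7..8: none
  a=9: (9, -8, 142), (9, 8, 142)  [2]
  a=10: none
  a=11: (11, -10, 117), (11, 10, 117)  [2]
  a=12: none
  a=13: (13, -10, 99), (13, 10, 99)  [2]
  a=14..16: none
  a=17: (17, -16, 78), (17, 16, 78)  [2]
  a=18: (18, -8, 71), (18, 8, 71)  [2]
  a=19: (19, -14, 69), (19, 14, 69)  [2]
  a=20..21: none
  a=22: (22, -12, 59), (22, 12, 59)  [2]
  a=23: (23, -14, 57), (23, 14, 57)  [2]
  a=24..25: none
  a=26: (26, -16, 51), (26, 16, 51)  [2]
  a=27: (27, -26, 53), (27, 26, 53)  [2]
  a=28..30: none
  a=31: (31, -6, 41), (31, 6, 41)  [2]
  a=32: none
  a=33: (33, -32, 46), (33, -10, 39), (33, 10, 39), (33, 32, 46)  [4]
  a=34: (34, -16, 39), (34, 16, 39)  [2]
  a=35..36: none
  a=37: (37, -24, 38), (37, 24, 38)  [2]
  a=38..41: none
Total reduced forms: 1 + 1 + 2 + 2 + 2 + 2 + 2 + 2 + 2 + 2 + 2 + 2 + 2 + 2 + 2 + 4 + 2 + 2 = 36
h = 36

36


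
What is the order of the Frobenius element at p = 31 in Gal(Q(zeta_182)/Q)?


The Frobenius at p in Gal(Q(zeta_n)/Q) = (Z/nZ)* is the class of p, so its order is ord_182(31), the smallest k >= 1 with 31^k = 1 mod 182.
n = 182 = 2 * 7 * 13, phi(182) = 72; the order divides phi(n).
Divisors of 72: 1, 2, 3, 4, 6, 8, 9, 12, 18, 24, 36, 72
Repeated squaring mod 182: 31^1 = 31, 31^2 = 51, 31^4 = 53, 31^8 = 79, 31^16 = 53, 31^32 = 79, 31^64 = 53
Test divisors in increasing order:
  k=1: 31^1 = 31 mod 182
  k=2: 31^2 = 51 mod 182
  k=3: 31^3 = 51 * 31 = 125 mod 182
  k=4: 31^4 = 53 mod 182
  k=6: 31^6 = 53 * 51 = 155 mod 182
  k=8: 31^8 = 79 mod 182
  k=9: 31^9 = 79 * 31 = 83 mod 182
  k=12: 31^12 = 79 * 53 = 1 mod 182  <- first divisor giving 1
Order = 12

12


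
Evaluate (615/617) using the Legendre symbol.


p = 617 is prime, so compute (615/617) with the reciprocity algorithm (Jacobi-symbol steps: pull out 2s via (2/n), flip via reciprocity, reduce):
  reciprocity: (615/617) -> +(617/615)
  reduce: (2/615)
  pull out 2: (2/615) = +1  (since 615 mod 8 = 7)
  (1/615) = 1
Product of signs = 1
(615/617) = 1

1


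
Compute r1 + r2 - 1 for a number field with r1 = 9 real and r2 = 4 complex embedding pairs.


By Dirichlet's unit theorem:
rank = r1 + r2 - 1
= 9 + 4 - 1
= 12

12


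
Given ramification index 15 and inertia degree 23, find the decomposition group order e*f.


|D_P| = e * f
= 15 * 23
= 345

345


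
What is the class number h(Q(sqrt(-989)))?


K = Q(sqrt(-989)). d mod 4 = 3, so D = disc(K) = 4d = -3956
h(K) equals the number of primitive reduced positive-definite forms (a, b, c) = a*x^2 + b*x*y + c*y^2 with b^2 - 4ac = D,
where reduced means |b| <= a <= c, with b >= 0 whenever |b| = a or a = c, and primitive means gcd(a, b, c) = 1.
Reduced forces 3a^2 <= |D| = 3956, so 1 <= a <= 36; b must have the parity of D, and c = (b^2 - D)/(4a) must be an integer >= a.
Enumerate a = 1..36, b in [-a, a]:
  a=1: (1, 0, 989)  [1]
  a=2: (2, 2, 495)  [1]
  a=3: (3, -2, 330), (3, 2, 330)  [2]
  a=4: none
  a=5: (5, -2, 198), (5, 2, 198)  [2]
  a=6: (6, -2, 165), (6, 2, 165)  [2]
  a=7..8: none
  a=9: (9, -2, 110), (9, 2, 110)  [2]
  a=10: (10, -2, 99), (10, 2, 99)  [2]
  a=11: (11, -2, 90), (11, 2, 90)  [2]
  a=12: none
  a=13: (13, -10, 78), (13, 10, 78)  [2]
  a=14: none
  a=15: (15, -8, 67), (15, -2, 66), (15, 2, 66), (15, 8, 67)  [4]
  a=16..17: none
  a=18: (18, -2, 55), (18, 2, 55)  [2]
  a=19..21: none
  a=22: (22, -2, 45), (22, 2, 45)  [2]
  a=23: (23, 0, 43)  [1]
  a=24: none
  a=25: (25, -12, 41), (25, 12, 41)  [2]
  a=26: (26, -10, 39), (26, 10, 39)  [2]
  a=27: (27, -16, 39), (27, 16, 39)  [2]
  a=28..29: none
  a=30: (30, -22, 37), (30, -2, 33), (30, 2, 33), (30, 22, 37)  [4]
  a=31..32: none
  a=33: (33, 20, 33)  [1]
  a=34..36: none
Total reduced forms: 1 + 1 + 2 + 2 + 2 + 2 + 2 + 2 + 2 + 4 + 2 + 2 + 1 + 2 + 2 + 2 + 4 + 1 = 36
h = 36

36


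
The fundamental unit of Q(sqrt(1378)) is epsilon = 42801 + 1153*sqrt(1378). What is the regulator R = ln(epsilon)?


epsilon = 42801 + 1153*sqrt(1378)
= 85602.0000
R = ln(85602.0000)
= 11.3575

11.3575


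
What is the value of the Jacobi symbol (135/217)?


Compute (135/217) via quadratic reciprocity:
  reciprocity: (135/217) -> +(217/135)
  reduce: (82/135)
  pull out 2: (2/135) = +1  (since 135 mod 8 = 7)
  reciprocity: (41/135) -> +(135/41)
  reduce: (12/41)
  pull out 2: (2/41) = +1  (since 41 mod 8 = 1)
  pull out 2: (2/41) = +1  (since 41 mod 8 = 1)
  reciprocity: (3/41) -> +(41/3)
  reduce: (2/3)
  pull out 2: (2/3) = -1  (since 3 mod 8 = 3)
  (1/3) = 1
Product of signs = -1

-1


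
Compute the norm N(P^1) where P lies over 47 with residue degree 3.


N(P^a) = p^(a*f)
= 47^(1*3)
= 47^3
= 103823

103823


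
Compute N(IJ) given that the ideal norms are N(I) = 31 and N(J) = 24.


N(IJ) = N(I) * N(J)
= 31 * 24
= 744

744


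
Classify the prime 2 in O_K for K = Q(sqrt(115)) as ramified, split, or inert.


K = Q(sqrt(115)). Since d mod 4 = 3, disc(K) = 460.
Check p | disc: 460 mod 2 = 0.
p divides disc, so p ramifies: (p) = P^2 with e=2, f=1, g=1.
Therefore p is ramified.

ramified


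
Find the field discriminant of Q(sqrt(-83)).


For K = Q(sqrt(d)) with d squarefree: disc(K) = d if d = 1 mod 4, and disc(K) = 4d if d = 2 or 3 mod 4.
Here d = -83, and d mod 4 = 1.
d = 1 mod 4 (O_K = Z[(1+sqrt(d))/2]), so disc(K) = d = -83

-83


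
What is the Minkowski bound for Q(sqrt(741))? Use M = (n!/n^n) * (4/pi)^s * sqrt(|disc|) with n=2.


d = 741, d mod 4 = 1, so disc(K) = d = 741; |disc(K)| = 741
Real quadratic field, so n = 2, s = r2 = 0, r1 = 2
M = (n!/n^n) * (4/pi)^s * sqrt(|disc(K)|) = (2!/2^2) * (4/pi)^0 * sqrt(741)
= 0.5 * 1.000000 * 27.221315
= 13.6107

13.6107


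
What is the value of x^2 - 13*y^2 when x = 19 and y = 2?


x^2 - d*y^2
= 19^2 - 13*2^2
= 361 - 52
= 309

309


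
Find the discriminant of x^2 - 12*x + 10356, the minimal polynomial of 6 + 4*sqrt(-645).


The element 6 + 4*sqrt(-645) has minimal polynomial:
x^2 - 12*x + 10356
Discriminant = (-12)^2 - 4*(10356)
= 144 - 41424
= -41280

-41280


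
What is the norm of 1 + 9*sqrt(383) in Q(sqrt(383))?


N(a + b*sqrt(d)) = a^2 - d*b^2
= (1)^2 - (383)*(9)^2
= 1 - 31023
= -31022

-31022


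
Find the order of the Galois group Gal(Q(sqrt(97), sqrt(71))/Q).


The 2 square roots of distinct primes are multiplicatively independent over Q,
so [K:Q] = 2^2 and Gal(K/Q) is isomorphic to (Z/2Z)^2.
|Gal| = 2^2 = 4

4


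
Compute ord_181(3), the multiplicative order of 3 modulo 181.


We want ord_181(3), the smallest k >= 1 with 3^k = 1 mod 181.
n = 181 = 181, phi(181) = 180; the order divides phi(n).
Divisors of 180: 1, 2, 3, 4, 5, 6, 9, 10, 12, 15, 18, 20, 30, 36, 45, 60, 90, 180
Repeated squaring mod 181: 3^1 = 3, 3^2 = 9, 3^4 = 81, 3^8 = 45, 3^16 = 34, 3^32 = 70, 3^64 = 13, 3^128 = 169
Test divisors in increasing order:
  k=1: 3^1 = 3 mod 181
  k=2: 3^2 = 9 mod 181
  k=3: 3^3 = 9 * 3 = 27 mod 181
  k=4: 3^4 = 81 mod 181
  k=5: 3^5 = 81 * 3 = 62 mod 181
  k=6: 3^6 = 81 * 9 = 5 mod 181
  k=9: 3^9 = 45 * 3 = 135 mod 181
  k=10: 3^10 = 45 * 9 = 43 mod 181
  k=12: 3^12 = 45 * 81 = 25 mod 181
  k=15: 3^15 = 45 * 81 * 9 * 3 = 132 mod 181
  k=18: 3^18 = 34 * 9 = 125 mod 181
  k=20: 3^20 = 34 * 81 = 39 mod 181
  k=30: 3^30 = 34 * 45 * 81 * 9 = 48 mod 181
  k=36: 3^36 = 70 * 81 = 59 mod 181
  k=45: 3^45 = 70 * 45 * 81 * 3 = 1 mod 181  <- first divisor giving 1
Order = 45

45


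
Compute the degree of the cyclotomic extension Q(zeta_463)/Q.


The degree equals Euler's totient phi(463).
463 = 463
phi(463) = 462

462


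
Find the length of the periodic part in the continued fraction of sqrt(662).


Run the CF algorithm for sqrt(662).
a_0 = floor(sqrt(662)) = 25; set m_0=0, q_0=1.
Recurrence: m' = q*a - m,  q' = (d - m'^2)/q,  a' = floor((a_0 + m')/q').
  step 1: m=25, q=37, a=1
  step 2: m=12, q=14, a=2
  step 3: m=16, q=29, a=1
  step 4: m=13, q=17, a=2
  step 5: m=21, q=13, a=3
  step 6: m=18, q=26, a=1
  step 7: m=8, q=23, a=1
  step 8: m=15, q=19, a=2
  step 9: m=23, q=7, a=6
  step 10: m=19, q=43, a=1
  step 11: m=24, q=2, a=24
  step 12: m=24, q=43, a=1
  step 13: m=19, q=7, a=6
  step 14: m=23, q=19, a=2
  step 15: m=15, q=23, a=1
  step 16: m=8, q=26, a=1
  step 17: m=18, q=13, a=3
  step 18: m=21, q=17, a=2
  step 19: m=13, q=29, a=1
  step 20: m=16, q=14, a=2
  step 21: m=12, q=37, a=1
  step 22: m=25, q=1, a=50
a_22 = 2*a_0 = 50, so the period closes here.
sqrt(662) = [25; 1, 2, 1, 2, 3, 1, 1, 2, 6, 1, 24, 1, 6, 2, 1, 1, 3, 2, 1, 2, 1, 50]
Period length = 22

22


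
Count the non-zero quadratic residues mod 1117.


For prime p, the number of non-zero quadratic residues is (p-1)/2.
= (1117-1)/2
= 558

558


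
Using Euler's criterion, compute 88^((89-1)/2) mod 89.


p = 89 is prime and the exponent is (p-1)/2 = 44, so by Euler's criterion 88^44 = (88/89) = +1 or -1 mod 89.
Compute by square-and-multiply:
  44 = 32 + 8 + 4 (binary 101100)
  Repeated squaring mod 89: 88^1 = 88, 88^2 = 1, 88^4 = 1, 88^8 = 1, 88^16 = 1, 88^32 = 1
  88^44 = 88^32 * 88^8 * 88^4 = 1 * 1 * 1 mod 89
    1 * 1 = 1 = 1 mod 89
    1 * 1 = 1 = 1 mod 89
  88^44 = 1 mod 89
Result 1: 88 is a quadratic residue mod 89.
88^44 mod 89 = 1

1


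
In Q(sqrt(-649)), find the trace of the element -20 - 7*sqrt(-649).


Tr(a + b*sqrt(d)) = (a + b*sqrt(d)) + (a - b*sqrt(d)) = 2a
= 2 * (-20)
= -40

-40


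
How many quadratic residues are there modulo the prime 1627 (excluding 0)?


For prime p, the number of non-zero quadratic residues is (p-1)/2.
= (1627-1)/2
= 813

813


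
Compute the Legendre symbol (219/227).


p = 227 is prime, so compute (219/227) with the reciprocity algorithm (Jacobi-symbol steps: pull out 2s via (2/n), flip via reciprocity, reduce):
  reciprocity: (219/227) -> -(227/219)
  reduce: (8/219)
  pull out 2: (2/219) = -1  (since 219 mod 8 = 3)
  pull out 2: (2/219) = -1  (since 219 mod 8 = 3)
  pull out 2: (2/219) = -1  (since 219 mod 8 = 3)
  (1/219) = 1
Product of signs = 1
(219/227) = 1

1


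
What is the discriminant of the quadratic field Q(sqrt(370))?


For K = Q(sqrt(d)) with d squarefree: disc(K) = d if d = 1 mod 4, and disc(K) = 4d if d = 2 or 3 mod 4.
Here d = 370, and d mod 4 = 2.
d = 2 mod 4, not 1 (O_K = Z[sqrt(d)]), so disc(K) = 4d = 4 * (370) = 1480

1480


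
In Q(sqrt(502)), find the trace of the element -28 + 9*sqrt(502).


Tr(a + b*sqrt(d)) = (a + b*sqrt(d)) + (a - b*sqrt(d)) = 2a
= 2 * (-28)
= -56

-56


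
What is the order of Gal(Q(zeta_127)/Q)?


|Gal(Q(zeta_127)/Q)| = phi(127)
= 126

126


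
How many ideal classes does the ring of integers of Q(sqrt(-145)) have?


K = Q(sqrt(-145)). d mod 4 = 3, so D = disc(K) = 4d = -580
h(K) equals the number of primitive reduced positive-definite forms (a, b, c) = a*x^2 + b*x*y + c*y^2 with b^2 - 4ac = D,
where reduced means |b| <= a <= c, with b >= 0 whenever |b| = a or a = c, and primitive means gcd(a, b, c) = 1.
Reduced forces 3a^2 <= |D| = 580, so 1 <= a <= 13; b must have the parity of D, and c = (b^2 - D)/(4a) must be an integer >= a.
Enumerate a = 1..13, b in [-a, a]:
  a=1: (1, 0, 145)  [1]
  a=2: (2, 2, 73)  [1]
  a=3..4: none
  a=5: (5, 0, 29)  [1]
  a=6: none
  a=7: (7, -6, 22), (7, 6, 22)  [2]
  a=8..9: none
  a=10: (10, 10, 17)  [1]
  a=11: (11, -6, 14), (11, 6, 14)  [2]
  a=12..13: none
Total reduced forms: 1 + 1 + 1 + 2 + 1 + 2 = 8
h = 8

8


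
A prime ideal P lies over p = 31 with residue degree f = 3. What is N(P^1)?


N(P^a) = p^(a*f)
= 31^(1*3)
= 31^3
= 29791

29791


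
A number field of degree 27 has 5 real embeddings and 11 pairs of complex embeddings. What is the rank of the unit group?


By Dirichlet's unit theorem:
rank = r1 + r2 - 1
= 5 + 11 - 1
= 15

15


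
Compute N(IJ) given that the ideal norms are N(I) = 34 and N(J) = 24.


N(IJ) = N(I) * N(J)
= 34 * 24
= 816

816


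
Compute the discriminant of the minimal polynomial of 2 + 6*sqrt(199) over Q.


The element 2 + 6*sqrt(199) has minimal polynomial:
x^2 - 4*x - 7160
Discriminant = (-4)^2 - 4*(-7160)
= 16 + 28640
= 28656

28656


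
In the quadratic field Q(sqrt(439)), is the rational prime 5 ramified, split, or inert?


K = Q(sqrt(439)). Since d mod 4 = 3, disc(K) = 1756.
Check p | disc: 1756 mod 5 = 1.
p does not divide disc. Compute Legendre symbol (d/p):
4^((5-1)/2) mod 5 = 1
(d/p) = 1, so p splits: (p) = P*P' with e=1, f=1, g=2.
Therefore p is split.

split


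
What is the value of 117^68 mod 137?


p = 137 is prime and the exponent is (p-1)/2 = 68, so by Euler's criterion 117^68 = (117/137) = +1 or -1 mod 137.
Compute by square-and-multiply:
  68 = 64 + 4 (binary 1000100)
  Repeated squaring mod 137: 117^1 = 117, 117^2 = 126, 117^4 = 121, 117^8 = 119, 117^16 = 50, 117^32 = 34, 117^64 = 60
  117^68 = 117^64 * 117^4 = 60 * 121 mod 137
    60 * 121 = 7260 = 136 mod 137
  117^68 = 136 mod 137
Result 136 = p - 1 = -1 mod 137: 117 is a quadratic non-residue mod 137. As a residue in [0, p-1] the value is 136.
117^68 mod 137 = 136

136


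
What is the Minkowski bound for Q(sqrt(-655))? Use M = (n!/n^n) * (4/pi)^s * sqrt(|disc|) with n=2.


d = -655, d mod 4 = 1, so disc(K) = d = -655; |disc(K)| = 655
Imaginary quadratic field, so n = 2, s = r2 = 1, r1 = 0
M = (n!/n^n) * (4/pi)^s * sqrt(|disc(K)|) = (2!/2^2) * (4/pi)^1 * sqrt(655)
= 0.5 * 1.273240 * 25.592968
= 16.2930

16.2930


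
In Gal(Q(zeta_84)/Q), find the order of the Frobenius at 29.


The Frobenius at p in Gal(Q(zeta_n)/Q) = (Z/nZ)* is the class of p, so its order is ord_84(29), the smallest k >= 1 with 29^k = 1 mod 84.
n = 84 = 2^2 * 3 * 7, phi(84) = 24; the order divides phi(n).
Divisors of 24: 1, 2, 3, 4, 6, 8, 12, 24
Repeated squaring mod 84: 29^1 = 29, 29^2 = 1, 29^4 = 1, 29^8 = 1, 29^16 = 1
Test divisors in increasing order:
  k=1: 29^1 = 29 mod 84
  k=2: 29^2 = 1 mod 84  <- first divisor giving 1
Order = 2

2


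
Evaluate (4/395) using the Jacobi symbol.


Compute (4/395) via quadratic reciprocity:
  pull out 2: (2/395) = -1  (since 395 mod 8 = 3)
  pull out 2: (2/395) = -1  (since 395 mod 8 = 3)
  (1/395) = 1
Product of signs = 1

1


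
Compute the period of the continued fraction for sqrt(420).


Run the CF algorithm for sqrt(420).
a_0 = floor(sqrt(420)) = 20; set m_0=0, q_0=1.
Recurrence: m' = q*a - m,  q' = (d - m'^2)/q,  a' = floor((a_0 + m')/q').
  step 1: m=20, q=20, a=2
  step 2: m=20, q=1, a=40
a_2 = 2*a_0 = 40, so the period closes here.
sqrt(420) = [20; 2, 40]
Period length = 2

2


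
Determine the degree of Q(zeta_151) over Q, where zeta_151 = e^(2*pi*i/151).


The degree equals Euler's totient phi(151).
151 = 151
phi(151) = 150

150


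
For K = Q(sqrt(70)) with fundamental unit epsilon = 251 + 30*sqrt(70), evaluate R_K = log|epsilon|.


epsilon = 251 + 30*sqrt(70)
= 501.9980
R = ln(501.9980)
= 6.2186

6.2186


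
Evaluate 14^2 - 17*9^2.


x^2 - d*y^2
= 14^2 - 17*9^2
= 196 - 1377
= -1181

-1181


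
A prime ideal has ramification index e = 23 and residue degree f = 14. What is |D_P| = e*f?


|D_P| = e * f
= 23 * 14
= 322

322


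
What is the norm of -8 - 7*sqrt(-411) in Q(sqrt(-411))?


N(a + b*sqrt(d)) = a^2 - d*b^2
= (-8)^2 - (-411)*(-7)^2
= 64 + 20139
= 20203

20203


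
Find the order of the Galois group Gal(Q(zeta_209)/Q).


|Gal(Q(zeta_209)/Q)| = phi(209)
= 180

180


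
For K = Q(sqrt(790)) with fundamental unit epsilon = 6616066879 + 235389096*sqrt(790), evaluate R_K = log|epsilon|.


epsilon = 6616066879 + 235389096*sqrt(790)
= 1.3232e+10
R = ln(1.3232e+10)
= 23.3059

23.3059


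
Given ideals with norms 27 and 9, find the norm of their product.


N(IJ) = N(I) * N(J)
= 27 * 9
= 243

243


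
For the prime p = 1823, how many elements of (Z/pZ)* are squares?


For prime p, the number of non-zero quadratic residues is (p-1)/2.
= (1823-1)/2
= 911

911


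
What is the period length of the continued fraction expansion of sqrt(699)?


Run the CF algorithm for sqrt(699).
a_0 = floor(sqrt(699)) = 26; set m_0=0, q_0=1.
Recurrence: m' = q*a - m,  q' = (d - m'^2)/q,  a' = floor((a_0 + m')/q').
  step 1: m=26, q=23, a=2
  step 2: m=20, q=13, a=3
  step 3: m=19, q=26, a=1
  step 4: m=7, q=25, a=1
  step 5: m=18, q=15, a=2
  step 6: m=12, q=37, a=1
  step 7: m=25, q=2, a=25
  step 8: m=25, q=37, a=1
  step 9: m=12, q=15, a=2
  step 10: m=18, q=25, a=1
  step 11: m=7, q=26, a=1
  step 12: m=19, q=13, a=3
  step 13: m=20, q=23, a=2
  step 14: m=26, q=1, a=52
a_14 = 2*a_0 = 52, so the period closes here.
sqrt(699) = [26; 2, 3, 1, 1, 2, 1, 25, 1, 2, 1, 1, 3, 2, 52]
Period length = 14

14


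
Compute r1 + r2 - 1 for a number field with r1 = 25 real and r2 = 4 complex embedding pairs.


By Dirichlet's unit theorem:
rank = r1 + r2 - 1
= 25 + 4 - 1
= 28

28


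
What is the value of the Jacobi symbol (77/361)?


Compute (77/361) via quadratic reciprocity:
  reciprocity: (77/361) -> +(361/77)
  reduce: (53/77)
  reciprocity: (53/77) -> +(77/53)
  reduce: (24/53)
  pull out 2: (2/53) = -1  (since 53 mod 8 = 5)
  pull out 2: (2/53) = -1  (since 53 mod 8 = 5)
  pull out 2: (2/53) = -1  (since 53 mod 8 = 5)
  reciprocity: (3/53) -> +(53/3)
  reduce: (2/3)
  pull out 2: (2/3) = -1  (since 3 mod 8 = 3)
  (1/3) = 1
Product of signs = 1

1


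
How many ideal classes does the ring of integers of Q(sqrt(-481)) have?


K = Q(sqrt(-481)). d mod 4 = 3, so D = disc(K) = 4d = -1924
h(K) equals the number of primitive reduced positive-definite forms (a, b, c) = a*x^2 + b*x*y + c*y^2 with b^2 - 4ac = D,
where reduced means |b| <= a <= c, with b >= 0 whenever |b| = a or a = c, and primitive means gcd(a, b, c) = 1.
Reduced forces 3a^2 <= |D| = 1924, so 1 <= a <= 25; b must have the parity of D, and c = (b^2 - D)/(4a) must be an integer >= a.
Enumerate a = 1..25, b in [-a, a]:
  a=1: (1, 0, 481)  [1]
  a=2: (2, 2, 241)  [1]
  a=3..4: none
  a=5: (5, -4, 97), (5, 4, 97)  [2]
  a=6: none
  a=7: (7, -6, 70), (7, 6, 70)  [2]
  a=8..9: none
  a=10: (10, -6, 49), (10, 6, 49)  [2]
  a=11: (11, -10, 46), (11, 10, 46)  [2]
  a=12: none
  a=13: (13, 0, 37)  [1]
  a=14: (14, -6, 35), (14, 6, 35)  [2]
  a=15..21: none
  a=22: (22, -10, 23), (22, 10, 23)  [2]
  a=23..24: none
  a=25: (25, 24, 25)  [1]
Total reduced forms: 1 + 1 + 2 + 2 + 2 + 2 + 1 + 2 + 2 + 1 = 16
h = 16

16


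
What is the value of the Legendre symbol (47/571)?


p = 571 is prime, so compute (47/571) with the reciprocity algorithm (Jacobi-symbol steps: pull out 2s via (2/n), flip via reciprocity, reduce):
  reciprocity: (47/571) -> -(571/47)
  reduce: (7/47)
  reciprocity: (7/47) -> -(47/7)
  reduce: (5/7)
  reciprocity: (5/7) -> +(7/5)
  reduce: (2/5)
  pull out 2: (2/5) = -1  (since 5 mod 8 = 5)
  (1/5) = 1
Product of signs = -1
(47/571) = -1

-1


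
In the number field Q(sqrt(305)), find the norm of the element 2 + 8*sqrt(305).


N(a + b*sqrt(d)) = a^2 - d*b^2
= (2)^2 - (305)*(8)^2
= 4 - 19520
= -19516

-19516


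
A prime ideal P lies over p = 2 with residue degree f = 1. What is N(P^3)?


N(P^a) = p^(a*f)
= 2^(3*1)
= 2^3
= 8

8


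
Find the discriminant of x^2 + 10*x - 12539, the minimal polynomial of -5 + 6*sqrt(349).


The element -5 + 6*sqrt(349) has minimal polynomial:
x^2 + 10*x - 12539
Discriminant = (10)^2 - 4*(-12539)
= 100 + 50156
= 50256

50256


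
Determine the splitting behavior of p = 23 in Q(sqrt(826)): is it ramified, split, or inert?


K = Q(sqrt(826)). Since d mod 4 = 2, disc(K) = 3304.
Check p | disc: 3304 mod 23 = 15.
p does not divide disc. Compute Legendre symbol (d/p):
21^((23-1)/2) mod 23 = -1
(d/p) = -1, so p is inert: (p) stays prime with e=1, f=2, g=1.
Therefore p is inert.

inert


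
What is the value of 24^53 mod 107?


p = 107 is prime and the exponent is (p-1)/2 = 53, so by Euler's criterion 24^53 = (24/107) = +1 or -1 mod 107.
Compute by square-and-multiply:
  53 = 32 + 16 + 4 + 1 (binary 110101)
  Repeated squaring mod 107: 24^1 = 24, 24^2 = 41, 24^4 = 76, 24^8 = 105, 24^16 = 4, 24^32 = 16
  24^53 = 24^32 * 24^16 * 24^4 * 24^1 = 16 * 4 * 76 * 24 mod 107
    16 * 4 = 64 = 64 mod 107
    64 * 76 = 4864 = 49 mod 107
    49 * 24 = 1176 = 106 mod 107
  24^53 = 106 mod 107
Result 106 = p - 1 = -1 mod 107: 24 is a quadratic non-residue mod 107. As a residue in [0, p-1] the value is 106.
24^53 mod 107 = 106

106


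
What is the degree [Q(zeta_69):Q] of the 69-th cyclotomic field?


The degree equals Euler's totient phi(69).
69 = 3 * 23
phi(69) = 44

44


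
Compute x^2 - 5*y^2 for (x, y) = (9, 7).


x^2 - d*y^2
= 9^2 - 5*7^2
= 81 - 245
= -164

-164


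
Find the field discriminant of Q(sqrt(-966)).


For K = Q(sqrt(d)) with d squarefree: disc(K) = d if d = 1 mod 4, and disc(K) = 4d if d = 2 or 3 mod 4.
Here d = -966, and d mod 4 = 2.
d = 2 mod 4, not 1 (O_K = Z[sqrt(d)]), so disc(K) = 4d = 4 * (-966) = -3864

-3864


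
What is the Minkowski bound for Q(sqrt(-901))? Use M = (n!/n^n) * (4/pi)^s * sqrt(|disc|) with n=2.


d = -901, d mod 4 = 3, so disc(K) = 4d = -3604; |disc(K)| = 3604
Imaginary quadratic field, so n = 2, s = r2 = 1, r1 = 0
M = (n!/n^n) * (4/pi)^s * sqrt(|disc(K)|) = (2!/2^2) * (4/pi)^1 * sqrt(3604)
= 0.5 * 1.273240 * 60.033324
= 38.2184

38.2184


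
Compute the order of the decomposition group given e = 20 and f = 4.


|D_P| = e * f
= 20 * 4
= 80

80


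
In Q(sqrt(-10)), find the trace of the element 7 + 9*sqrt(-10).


Tr(a + b*sqrt(d)) = (a + b*sqrt(d)) + (a - b*sqrt(d)) = 2a
= 2 * (7)
= 14

14


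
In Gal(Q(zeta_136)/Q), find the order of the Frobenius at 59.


The Frobenius at p in Gal(Q(zeta_n)/Q) = (Z/nZ)* is the class of p, so its order is ord_136(59), the smallest k >= 1 with 59^k = 1 mod 136.
n = 136 = 2^3 * 17, phi(136) = 64; the order divides phi(n).
Divisors of 64: 1, 2, 4, 8, 16, 32, 64
Repeated squaring mod 136: 59^1 = 59, 59^2 = 81, 59^4 = 33, 59^8 = 1, 59^16 = 1, 59^32 = 1, 59^64 = 1
Test divisors in increasing order:
  k=1: 59^1 = 59 mod 136
  k=2: 59^2 = 81 mod 136
  k=4: 59^4 = 33 mod 136
  k=8: 59^8 = 1 mod 136  <- first divisor giving 1
Order = 8

8


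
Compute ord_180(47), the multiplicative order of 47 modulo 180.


We want ord_180(47), the smallest k >= 1 with 47^k = 1 mod 180.
n = 180 = 2^2 * 3^2 * 5, phi(180) = 48; the order divides phi(n).
Divisors of 48: 1, 2, 3, 4, 6, 8, 12, 16, 24, 48
Repeated squaring mod 180: 47^1 = 47, 47^2 = 49, 47^4 = 61, 47^8 = 121, 47^16 = 61, 47^32 = 121
Test divisors in increasing order:
  k=1: 47^1 = 47 mod 180
  k=2: 47^2 = 49 mod 180
  k=3: 47^3 = 49 * 47 = 143 mod 180
  k=4: 47^4 = 61 mod 180
  k=6: 47^6 = 61 * 49 = 109 mod 180
  k=8: 47^8 = 121 mod 180
  k=12: 47^12 = 121 * 61 = 1 mod 180  <- first divisor giving 1
Order = 12

12


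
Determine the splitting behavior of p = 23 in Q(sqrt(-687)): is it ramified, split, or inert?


K = Q(sqrt(-687)). Since d mod 4 = 1, disc(K) = -687.
Check p | disc: -687 mod 23 = 3.
p does not divide disc. Compute Legendre symbol (d/p):
3^((23-1)/2) mod 23 = 1
(d/p) = 1, so p splits: (p) = P*P' with e=1, f=1, g=2.
Therefore p is split.

split


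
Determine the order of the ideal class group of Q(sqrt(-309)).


K = Q(sqrt(-309)). d mod 4 = 3, so D = disc(K) = 4d = -1236
h(K) equals the number of primitive reduced positive-definite forms (a, b, c) = a*x^2 + b*x*y + c*y^2 with b^2 - 4ac = D,
where reduced means |b| <= a <= c, with b >= 0 whenever |b| = a or a = c, and primitive means gcd(a, b, c) = 1.
Reduced forces 3a^2 <= |D| = 1236, so 1 <= a <= 20; b must have the parity of D, and c = (b^2 - D)/(4a) must be an integer >= a.
Enumerate a = 1..20, b in [-a, a]:
  a=1: (1, 0, 309)  [1]
  a=2: (2, 2, 155)  [1]
  a=3: (3, 0, 103)  [1]
  a=4: none
  a=5: (5, -2, 62), (5, 2, 62)  [2]
  a=6: (6, 6, 53)  [1]
  a=7..9: none
  a=10: (10, -2, 31), (10, 2, 31)  [2]
  a=11..12: none
  a=13: (13, -8, 25), (13, 8, 25)  [2]
  a=14: none
  a=15: (15, -12, 23), (15, 12, 23)  [2]
  a=16..20: none
Total reduced forms: 1 + 1 + 1 + 2 + 1 + 2 + 2 + 2 = 12
h = 12

12


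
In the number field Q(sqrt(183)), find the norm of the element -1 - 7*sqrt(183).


N(a + b*sqrt(d)) = a^2 - d*b^2
= (-1)^2 - (183)*(-7)^2
= 1 - 8967
= -8966

-8966


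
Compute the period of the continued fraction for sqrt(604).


Run the CF algorithm for sqrt(604).
a_0 = floor(sqrt(604)) = 24; set m_0=0, q_0=1.
Recurrence: m' = q*a - m,  q' = (d - m'^2)/q,  a' = floor((a_0 + m')/q').
  step 1: m=24, q=28, a=1
  step 2: m=4, q=21, a=1
  step 3: m=17, q=15, a=2
  step 4: m=13, q=29, a=1
  step 5: m=16, q=12, a=3
  step 6: m=20, q=17, a=2
  step 7: m=14, q=24, a=1
  step 8: m=10, q=21, a=1
  step 9: m=11, q=23, a=1
  step 10: m=12, q=20, a=1
  step 11: m=8, q=27, a=1
  step 12: m=19, q=9, a=4
  step 13: m=17, q=35, a=1
  step 14: m=18, q=8, a=5
  step 15: m=22, q=15, a=3
  step 16: m=23, q=5, a=9
  step 17: m=22, q=24, a=1
  step 18: m=2, q=25, a=1
  step 19: m=23, q=3, a=15
  step 20: m=22, q=40, a=1
  step 21: m=18, q=7, a=6
  step 22: m=24, q=4, a=12
  step 23: m=24, q=7, a=6
  step 24: m=18, q=40, a=1
  step 25: m=22, q=3, a=15
  step 26: m=23, q=25, a=1
  step 27: m=2, q=24, a=1
  step 28: m=22, q=5, a=9
  step 29: m=23, q=15, a=3
  step 30: m=22, q=8, a=5
  step 31: m=18, q=35, a=1
  step 32: m=17, q=9, a=4
  step 33: m=19, q=27, a=1
  step 34: m=8, q=20, a=1
  step 35: m=12, q=23, a=1
  step 36: m=11, q=21, a=1
  step 37: m=10, q=24, a=1
  step 38: m=14, q=17, a=2
  step 39: m=20, q=12, a=3
  step 40: m=16, q=29, a=1
  step 41: m=13, q=15, a=2
  step 42: m=17, q=21, a=1
  step 43: m=4, q=28, a=1
  step 44: m=24, q=1, a=48
a_44 = 2*a_0 = 48, so the period closes here.
sqrt(604) = [24; 1, 1, 2, 1, 3, 2, 1, 1, 1, 1, 1, 4, 1, 5, 3, 9, 1, 1, 15, 1, 6, 12, 6, 1, 15, 1, 1, 9, 3, 5, 1, 4, 1, 1, 1, 1, 1, 2, 3, 1, 2, 1, 1, 48]
Period length = 44

44


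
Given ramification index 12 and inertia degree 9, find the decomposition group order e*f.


|D_P| = e * f
= 12 * 9
= 108

108


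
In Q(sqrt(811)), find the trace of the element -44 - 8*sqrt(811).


Tr(a + b*sqrt(d)) = (a + b*sqrt(d)) + (a - b*sqrt(d)) = 2a
= 2 * (-44)
= -88

-88


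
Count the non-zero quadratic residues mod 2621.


For prime p, the number of non-zero quadratic residues is (p-1)/2.
= (2621-1)/2
= 1310

1310


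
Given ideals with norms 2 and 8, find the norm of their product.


N(IJ) = N(I) * N(J)
= 2 * 8
= 16

16


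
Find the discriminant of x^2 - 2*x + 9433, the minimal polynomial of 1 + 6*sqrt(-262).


The element 1 + 6*sqrt(-262) has minimal polynomial:
x^2 - 2*x + 9433
Discriminant = (-2)^2 - 4*(9433)
= 4 - 37732
= -37728

-37728


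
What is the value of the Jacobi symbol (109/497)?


Compute (109/497) via quadratic reciprocity:
  reciprocity: (109/497) -> +(497/109)
  reduce: (61/109)
  reciprocity: (61/109) -> +(109/61)
  reduce: (48/61)
  pull out 2: (2/61) = -1  (since 61 mod 8 = 5)
  pull out 2: (2/61) = -1  (since 61 mod 8 = 5)
  pull out 2: (2/61) = -1  (since 61 mod 8 = 5)
  pull out 2: (2/61) = -1  (since 61 mod 8 = 5)
  reciprocity: (3/61) -> +(61/3)
  reduce: (1/3)
  (1/3) = 1
Product of signs = 1

1


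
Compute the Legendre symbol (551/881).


p = 881 is prime, so compute (551/881) with the reciprocity algorithm (Jacobi-symbol steps: pull out 2s via (2/n), flip via reciprocity, reduce):
  reciprocity: (551/881) -> +(881/551)
  reduce: (330/551)
  pull out 2: (2/551) = +1  (since 551 mod 8 = 7)
  reciprocity: (165/551) -> +(551/165)
  reduce: (56/165)
  pull out 2: (2/165) = -1  (since 165 mod 8 = 5)
  pull out 2: (2/165) = -1  (since 165 mod 8 = 5)
  pull out 2: (2/165) = -1  (since 165 mod 8 = 5)
  reciprocity: (7/165) -> +(165/7)
  reduce: (4/7)
  pull out 2: (2/7) = +1  (since 7 mod 8 = 7)
  pull out 2: (2/7) = +1  (since 7 mod 8 = 7)
  (1/7) = 1
Product of signs = -1
(551/881) = -1

-1


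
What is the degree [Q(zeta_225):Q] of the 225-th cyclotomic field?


The degree equals Euler's totient phi(225).
225 = 3^2 * 5^2
phi(225) = 120

120


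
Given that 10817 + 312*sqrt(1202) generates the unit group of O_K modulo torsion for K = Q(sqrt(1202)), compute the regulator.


epsilon = 10817 + 312*sqrt(1202)
= 21634.0000
R = ln(21634.0000)
= 9.9820

9.9820


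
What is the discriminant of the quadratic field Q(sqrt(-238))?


For K = Q(sqrt(d)) with d squarefree: disc(K) = d if d = 1 mod 4, and disc(K) = 4d if d = 2 or 3 mod 4.
Here d = -238, and d mod 4 = 2.
d = 2 mod 4, not 1 (O_K = Z[sqrt(d)]), so disc(K) = 4d = 4 * (-238) = -952

-952


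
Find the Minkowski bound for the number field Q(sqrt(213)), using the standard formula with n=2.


d = 213, d mod 4 = 1, so disc(K) = d = 213; |disc(K)| = 213
Real quadratic field, so n = 2, s = r2 = 0, r1 = 2
M = (n!/n^n) * (4/pi)^s * sqrt(|disc(K)|) = (2!/2^2) * (4/pi)^0 * sqrt(213)
= 0.5 * 1.000000 * 14.594520
= 7.2973

7.2973


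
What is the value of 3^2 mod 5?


p = 5 is prime and the exponent is (p-1)/2 = 2, so by Euler's criterion 3^2 = (3/5) = +1 or -1 mod 5.
Compute by square-and-multiply:
  2 = 2 (binary 10)
  Repeated squaring mod 5: 3^1 = 3, 3^2 = 4
  3^2 = 4 mod 5
Result 4 = p - 1 = -1 mod 5: 3 is a quadratic non-residue mod 5. As a residue in [0, p-1] the value is 4.
3^2 mod 5 = 4

4


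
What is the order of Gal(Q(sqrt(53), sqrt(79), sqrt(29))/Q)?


The 3 square roots of distinct primes are multiplicatively independent over Q,
so [K:Q] = 2^3 and Gal(K/Q) is isomorphic to (Z/2Z)^3.
|Gal| = 2^3 = 8

8


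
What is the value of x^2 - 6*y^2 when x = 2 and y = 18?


x^2 - d*y^2
= 2^2 - 6*18^2
= 4 - 1944
= -1940

-1940


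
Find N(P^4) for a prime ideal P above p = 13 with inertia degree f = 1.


N(P^a) = p^(a*f)
= 13^(4*1)
= 13^4
= 28561

28561


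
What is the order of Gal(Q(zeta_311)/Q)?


|Gal(Q(zeta_311)/Q)| = phi(311)
= 310

310


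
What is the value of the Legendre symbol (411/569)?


p = 569 is prime, so compute (411/569) with the reciprocity algorithm (Jacobi-symbol steps: pull out 2s via (2/n), flip via reciprocity, reduce):
  reciprocity: (411/569) -> +(569/411)
  reduce: (158/411)
  pull out 2: (2/411) = -1  (since 411 mod 8 = 3)
  reciprocity: (79/411) -> -(411/79)
  reduce: (16/79)
  pull out 2: (2/79) = +1  (since 79 mod 8 = 7)
  pull out 2: (2/79) = +1  (since 79 mod 8 = 7)
  pull out 2: (2/79) = +1  (since 79 mod 8 = 7)
  pull out 2: (2/79) = +1  (since 79 mod 8 = 7)
  (1/79) = 1
Product of signs = 1
(411/569) = 1

1


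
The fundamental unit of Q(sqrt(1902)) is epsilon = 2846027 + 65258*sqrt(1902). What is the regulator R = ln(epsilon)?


epsilon = 2846027 + 65258*sqrt(1902)
= 5.6921e+06
R = ln(5.6921e+06)
= 15.5546

15.5546


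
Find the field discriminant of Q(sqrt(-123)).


For K = Q(sqrt(d)) with d squarefree: disc(K) = d if d = 1 mod 4, and disc(K) = 4d if d = 2 or 3 mod 4.
Here d = -123, and d mod 4 = 1.
d = 1 mod 4 (O_K = Z[(1+sqrt(d))/2]), so disc(K) = d = -123

-123


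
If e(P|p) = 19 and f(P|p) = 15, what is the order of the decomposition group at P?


|D_P| = e * f
= 19 * 15
= 285

285
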